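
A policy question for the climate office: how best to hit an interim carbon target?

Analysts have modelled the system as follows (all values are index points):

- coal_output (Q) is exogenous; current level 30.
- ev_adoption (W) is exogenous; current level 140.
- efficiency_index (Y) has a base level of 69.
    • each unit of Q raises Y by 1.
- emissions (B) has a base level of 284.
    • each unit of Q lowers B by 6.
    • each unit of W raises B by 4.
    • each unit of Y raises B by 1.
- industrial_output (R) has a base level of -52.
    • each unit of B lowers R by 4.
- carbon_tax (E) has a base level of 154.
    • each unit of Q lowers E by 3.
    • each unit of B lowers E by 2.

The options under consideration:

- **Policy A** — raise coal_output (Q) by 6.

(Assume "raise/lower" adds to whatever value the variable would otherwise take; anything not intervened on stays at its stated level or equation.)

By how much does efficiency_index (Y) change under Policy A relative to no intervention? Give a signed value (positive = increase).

6

Baseline:
  Q = 30
  Y = 69 + 30 = 99
Policy A (Q + 6):
  Q = 30 + 6 = 36
  Y = 69 + 36 = 105
Change in Y: 105 − 99 = 6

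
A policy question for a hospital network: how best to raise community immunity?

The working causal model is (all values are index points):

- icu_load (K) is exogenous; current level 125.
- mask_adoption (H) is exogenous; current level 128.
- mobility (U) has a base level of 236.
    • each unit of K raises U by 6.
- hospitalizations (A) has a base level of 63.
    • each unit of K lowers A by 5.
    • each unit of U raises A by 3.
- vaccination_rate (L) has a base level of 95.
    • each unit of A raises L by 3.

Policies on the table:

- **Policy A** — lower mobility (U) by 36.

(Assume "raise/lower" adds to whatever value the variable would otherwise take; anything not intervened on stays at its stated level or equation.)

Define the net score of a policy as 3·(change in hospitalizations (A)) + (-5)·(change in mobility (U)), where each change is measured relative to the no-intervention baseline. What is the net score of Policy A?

Baseline:
  K = 125
  U = 236 + 6·125 = 986
  A = 63 − 5·125 + 3·986 = 2396
Policy A (U − 36):
  K = 125
  U = 236 + 6·125 (−36 from intervention) = 950
  A = 63 − 5·125 + 3·950 = 2288
ΔA = 2288 − 2396 = -108; ΔU = 950 − 986 = -36
Score = 3·(-108) + (-5)·(-36) = -144

-144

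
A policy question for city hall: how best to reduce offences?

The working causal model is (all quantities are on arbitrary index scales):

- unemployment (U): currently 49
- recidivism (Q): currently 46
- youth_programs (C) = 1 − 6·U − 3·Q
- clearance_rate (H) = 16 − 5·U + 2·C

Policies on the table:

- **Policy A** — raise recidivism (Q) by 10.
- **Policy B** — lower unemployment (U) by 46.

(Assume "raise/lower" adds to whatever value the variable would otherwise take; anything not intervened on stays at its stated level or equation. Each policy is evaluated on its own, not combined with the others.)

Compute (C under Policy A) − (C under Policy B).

Policy A (Q + 10):
  U = 49
  Q = 46 + 10 = 56
  C = 1 − 6·49 − 3·56 = -461
Policy B (U − 46):
  U = 49 − 46 = 3
  Q = 46
  C = 1 − 6·3 − 3·46 = -155
C: -461 − (-155) = -306

-306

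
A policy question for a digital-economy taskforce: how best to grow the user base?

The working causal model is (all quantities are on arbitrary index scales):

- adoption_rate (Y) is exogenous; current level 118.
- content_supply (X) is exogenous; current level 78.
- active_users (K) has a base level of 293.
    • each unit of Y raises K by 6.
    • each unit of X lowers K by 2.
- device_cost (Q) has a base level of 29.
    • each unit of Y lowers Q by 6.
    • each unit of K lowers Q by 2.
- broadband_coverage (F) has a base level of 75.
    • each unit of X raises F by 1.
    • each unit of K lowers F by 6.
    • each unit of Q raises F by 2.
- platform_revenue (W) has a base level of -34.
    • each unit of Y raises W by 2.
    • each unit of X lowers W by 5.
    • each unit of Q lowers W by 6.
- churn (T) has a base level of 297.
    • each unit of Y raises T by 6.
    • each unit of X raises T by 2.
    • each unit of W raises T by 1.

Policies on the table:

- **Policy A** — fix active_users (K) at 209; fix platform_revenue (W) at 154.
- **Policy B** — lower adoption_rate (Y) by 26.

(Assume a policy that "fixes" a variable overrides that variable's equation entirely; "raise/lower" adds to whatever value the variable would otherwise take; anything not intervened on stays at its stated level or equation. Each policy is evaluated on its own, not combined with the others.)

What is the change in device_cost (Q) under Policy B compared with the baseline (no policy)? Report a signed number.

Baseline:
  Y = 118
  X = 78
  K = 293 + 6·118 − 2·78 = 845
  Q = 29 − 6·118 − 2·845 = -2369
Policy B (Y − 26):
  Y = 118 − 26 = 92
  X = 78
  K = 293 + 6·92 − 2·78 = 689
  Q = 29 − 6·92 − 2·689 = -1901
Change in Q: -1901 − (-2369) = 468

468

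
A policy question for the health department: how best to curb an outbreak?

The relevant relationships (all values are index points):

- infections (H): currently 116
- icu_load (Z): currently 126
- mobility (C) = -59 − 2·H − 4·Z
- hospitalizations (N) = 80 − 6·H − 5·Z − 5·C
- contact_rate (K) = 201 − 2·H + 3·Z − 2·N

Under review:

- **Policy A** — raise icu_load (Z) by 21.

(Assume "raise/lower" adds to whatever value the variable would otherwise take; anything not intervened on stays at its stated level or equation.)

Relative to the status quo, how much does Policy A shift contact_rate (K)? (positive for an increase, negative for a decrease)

-567

Baseline:
  H = 116
  Z = 126
  C = -59 − 2·116 − 4·126 = -795
  N = 80 − 6·116 − 5·126 − 5·(-795) = 2729
  K = 201 − 2·116 + 3·126 − 2·2729 = -5111
Policy A (Z + 21):
  H = 116
  Z = 126 + 21 = 147
  C = -59 − 2·116 − 4·147 = -879
  N = 80 − 6·116 − 5·147 − 5·(-879) = 3044
  K = 201 − 2·116 + 3·147 − 2·3044 = -5678
Change in K: -5678 − (-5111) = -567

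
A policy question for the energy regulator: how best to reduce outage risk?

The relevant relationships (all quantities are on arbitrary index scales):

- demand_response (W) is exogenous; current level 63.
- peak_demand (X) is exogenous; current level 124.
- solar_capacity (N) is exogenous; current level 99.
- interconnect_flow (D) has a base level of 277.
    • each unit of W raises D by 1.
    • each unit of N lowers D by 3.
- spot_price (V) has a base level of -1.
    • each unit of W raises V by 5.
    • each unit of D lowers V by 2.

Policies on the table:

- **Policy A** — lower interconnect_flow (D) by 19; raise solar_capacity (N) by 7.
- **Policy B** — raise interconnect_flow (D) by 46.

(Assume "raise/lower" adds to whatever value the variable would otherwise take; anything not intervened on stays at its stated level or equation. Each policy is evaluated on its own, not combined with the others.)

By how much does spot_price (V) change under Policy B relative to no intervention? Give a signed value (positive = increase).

-92

Baseline:
  W = 63
  N = 99
  D = 277 + 63 − 3·99 = 43
  V = -1 + 5·63 − 2·43 = 228
Policy B (D + 46):
  W = 63
  N = 99
  D = 277 + 63 − 3·99 (+46 from intervention) = 89
  V = -1 + 5·63 − 2·89 = 136
Change in V: 136 − 228 = -92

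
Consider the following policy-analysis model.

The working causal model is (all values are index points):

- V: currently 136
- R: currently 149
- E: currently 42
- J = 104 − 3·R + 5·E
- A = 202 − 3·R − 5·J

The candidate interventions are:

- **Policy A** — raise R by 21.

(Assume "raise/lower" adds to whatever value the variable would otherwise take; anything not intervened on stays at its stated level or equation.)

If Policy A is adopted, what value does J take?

-196

Policy A (R + 21):
  R = 149 + 21 = 170
  E = 42
  J = 104 − 3·170 + 5·42 = -196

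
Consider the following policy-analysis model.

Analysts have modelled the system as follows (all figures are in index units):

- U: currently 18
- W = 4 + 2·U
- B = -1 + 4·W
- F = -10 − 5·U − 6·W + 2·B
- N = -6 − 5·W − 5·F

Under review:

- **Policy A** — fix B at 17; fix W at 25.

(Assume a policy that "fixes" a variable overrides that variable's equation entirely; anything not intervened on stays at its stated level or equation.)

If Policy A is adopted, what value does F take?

-216

Policy A (B := 17, W := 25):
  U = 18
  W = 25
  B = 17
  F = -10 − 5·18 − 6·25 + 2·17 = -216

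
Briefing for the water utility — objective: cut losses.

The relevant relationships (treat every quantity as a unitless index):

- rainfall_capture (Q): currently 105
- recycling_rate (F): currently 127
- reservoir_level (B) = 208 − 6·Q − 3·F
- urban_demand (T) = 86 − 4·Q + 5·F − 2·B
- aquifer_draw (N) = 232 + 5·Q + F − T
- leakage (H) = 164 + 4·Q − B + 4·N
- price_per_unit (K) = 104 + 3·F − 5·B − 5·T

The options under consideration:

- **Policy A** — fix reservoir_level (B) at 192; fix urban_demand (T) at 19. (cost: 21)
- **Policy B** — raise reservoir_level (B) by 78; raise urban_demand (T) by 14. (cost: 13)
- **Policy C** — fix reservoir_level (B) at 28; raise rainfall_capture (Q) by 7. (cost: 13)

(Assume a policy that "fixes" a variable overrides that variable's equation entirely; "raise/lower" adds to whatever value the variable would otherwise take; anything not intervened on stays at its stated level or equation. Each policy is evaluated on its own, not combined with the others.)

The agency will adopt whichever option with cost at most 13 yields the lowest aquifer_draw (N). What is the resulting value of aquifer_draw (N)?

-881

Policy B (B + 78, T + 14):
  Q = 105
  F = 127
  B = 208 − 6·105 − 3·127 (+78 from intervention) = -725
  T = 86 − 4·105 + 5·127 − 2·(-725) (+14 from intervention) = 1765
  N = 232 + 5·105 + 127 − 1765 = -881
Policy C (B := 28, Q + 7):
  Q = 105 + 7 = 112
  F = 127
  B = 28
  T = 86 − 4·112 + 5·127 − 2·28 = 217
  N = 232 + 5·112 + 127 − 217 = 702
Comparing — Policy B: N=-881, Policy C: N=702. Lowest is -881 (Policy B).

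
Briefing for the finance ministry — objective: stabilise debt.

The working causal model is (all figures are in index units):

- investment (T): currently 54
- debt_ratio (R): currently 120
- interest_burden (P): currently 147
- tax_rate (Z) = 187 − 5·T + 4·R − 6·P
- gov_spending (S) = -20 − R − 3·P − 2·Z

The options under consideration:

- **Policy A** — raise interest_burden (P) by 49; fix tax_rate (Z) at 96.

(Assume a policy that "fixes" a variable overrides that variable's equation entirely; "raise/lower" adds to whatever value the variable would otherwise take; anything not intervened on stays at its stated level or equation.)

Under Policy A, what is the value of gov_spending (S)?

-920

Policy A (P + 49, Z := 96):
  T = 54
  R = 120
  P = 147 + 49 = 196
  Z = 96
  S = -20 − 120 − 3·196 − 2·96 = -920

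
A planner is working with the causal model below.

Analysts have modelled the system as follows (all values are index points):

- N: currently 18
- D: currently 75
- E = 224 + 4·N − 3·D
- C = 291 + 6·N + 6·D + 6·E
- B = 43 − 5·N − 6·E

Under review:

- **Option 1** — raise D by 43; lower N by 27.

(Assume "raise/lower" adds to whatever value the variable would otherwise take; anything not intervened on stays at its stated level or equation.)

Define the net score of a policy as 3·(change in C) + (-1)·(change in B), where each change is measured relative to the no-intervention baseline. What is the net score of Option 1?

Baseline:
  N = 18
  D = 75
  E = 224 + 4·18 − 3·75 = 71
  C = 291 + 6·18 + 6·75 + 6·71 = 1275
  B = 43 − 5·18 − 6·71 = -473
Option 1 (D + 43, N − 27):
  N = 18 − 27 = -9
  D = 75 + 43 = 118
  E = 224 + 4·(-9) − 3·118 = -166
  C = 291 + 6·(-9) + 6·118 + 6·(-166) = -51
  B = 43 − 5·(-9) − 6·(-166) = 1084
ΔC = -51 − 1275 = -1326; ΔB = 1084 − (-473) = 1557
Score = 3·(-1326) + (-1)·1557 = -5535

-5535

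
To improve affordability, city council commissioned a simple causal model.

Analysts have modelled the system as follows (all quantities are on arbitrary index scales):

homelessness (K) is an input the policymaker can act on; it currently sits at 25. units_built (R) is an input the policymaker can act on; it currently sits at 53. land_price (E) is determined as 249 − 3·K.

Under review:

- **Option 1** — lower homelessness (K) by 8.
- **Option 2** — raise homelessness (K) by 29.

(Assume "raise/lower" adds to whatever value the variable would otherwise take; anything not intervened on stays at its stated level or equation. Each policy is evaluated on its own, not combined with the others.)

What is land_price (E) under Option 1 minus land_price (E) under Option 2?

111

Option 1 (K − 8):
  K = 25 − 8 = 17
  E = 249 − 3·17 = 198
Option 2 (K + 29):
  K = 25 + 29 = 54
  E = 249 − 3·54 = 87
E: 198 − 87 = 111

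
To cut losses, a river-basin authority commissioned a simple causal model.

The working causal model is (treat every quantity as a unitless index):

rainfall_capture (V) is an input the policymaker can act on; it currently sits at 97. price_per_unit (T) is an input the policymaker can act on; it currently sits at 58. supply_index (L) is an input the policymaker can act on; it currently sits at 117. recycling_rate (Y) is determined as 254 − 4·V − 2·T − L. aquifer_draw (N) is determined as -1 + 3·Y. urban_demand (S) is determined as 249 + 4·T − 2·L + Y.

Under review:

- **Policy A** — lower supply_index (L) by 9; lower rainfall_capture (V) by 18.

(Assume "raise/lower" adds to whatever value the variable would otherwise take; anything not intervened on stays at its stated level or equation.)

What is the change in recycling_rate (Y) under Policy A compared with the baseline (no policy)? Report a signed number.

81

Baseline:
  V = 97
  T = 58
  L = 117
  Y = 254 − 4·97 − 2·58 − 117 = -367
Policy A (L − 9, V − 18):
  V = 97 − 18 = 79
  T = 58
  L = 117 − 9 = 108
  Y = 254 − 4·79 − 2·58 − 108 = -286
Change in Y: -286 − (-367) = 81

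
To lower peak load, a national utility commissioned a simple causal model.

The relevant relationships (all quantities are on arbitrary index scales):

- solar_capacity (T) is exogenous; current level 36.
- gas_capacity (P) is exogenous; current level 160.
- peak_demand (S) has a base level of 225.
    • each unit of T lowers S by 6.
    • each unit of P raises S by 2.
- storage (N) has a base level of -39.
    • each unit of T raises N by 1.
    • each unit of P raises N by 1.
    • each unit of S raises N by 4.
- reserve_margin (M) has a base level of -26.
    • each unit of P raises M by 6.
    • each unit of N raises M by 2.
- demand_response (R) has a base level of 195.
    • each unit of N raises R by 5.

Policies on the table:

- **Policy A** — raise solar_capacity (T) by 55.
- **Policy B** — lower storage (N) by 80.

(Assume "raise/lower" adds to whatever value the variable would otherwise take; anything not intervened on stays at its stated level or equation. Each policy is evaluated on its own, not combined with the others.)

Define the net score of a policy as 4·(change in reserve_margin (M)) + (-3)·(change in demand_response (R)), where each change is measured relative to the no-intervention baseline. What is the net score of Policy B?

560

Baseline:
  T = 36
  P = 160
  S = 225 − 6·36 + 2·160 = 329
  N = -39 + 36 + 160 + 4·329 = 1473
  M = -26 + 6·160 + 2·1473 = 3880
  R = 195 + 5·1473 = 7560
Policy B (N − 80):
  T = 36
  P = 160
  S = 225 − 6·36 + 2·160 = 329
  N = -39 + 36 + 160 + 4·329 (−80 from intervention) = 1393
  M = -26 + 6·160 + 2·1393 = 3720
  R = 195 + 5·1393 = 7160
ΔM = 3720 − 3880 = -160; ΔR = 7160 − 7560 = -400
Score = 4·(-160) + (-3)·(-400) = 560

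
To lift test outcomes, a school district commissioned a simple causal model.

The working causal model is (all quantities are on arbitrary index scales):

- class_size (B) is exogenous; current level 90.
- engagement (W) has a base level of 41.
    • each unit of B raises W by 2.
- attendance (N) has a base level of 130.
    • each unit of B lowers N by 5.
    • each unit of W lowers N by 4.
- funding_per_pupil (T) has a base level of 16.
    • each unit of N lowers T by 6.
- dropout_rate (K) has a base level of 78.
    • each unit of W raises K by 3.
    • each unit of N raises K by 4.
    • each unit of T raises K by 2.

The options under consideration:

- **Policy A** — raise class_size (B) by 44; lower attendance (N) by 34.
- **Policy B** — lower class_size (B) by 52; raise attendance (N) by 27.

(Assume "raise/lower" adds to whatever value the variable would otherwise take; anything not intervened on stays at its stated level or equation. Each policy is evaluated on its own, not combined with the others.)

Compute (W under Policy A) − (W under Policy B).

Policy A (B + 44, N − 34):
  B = 90 + 44 = 134
  W = 41 + 2·134 = 309
Policy B (B − 52, N + 27):
  B = 90 − 52 = 38
  W = 41 + 2·38 = 117
W: 309 − 117 = 192

192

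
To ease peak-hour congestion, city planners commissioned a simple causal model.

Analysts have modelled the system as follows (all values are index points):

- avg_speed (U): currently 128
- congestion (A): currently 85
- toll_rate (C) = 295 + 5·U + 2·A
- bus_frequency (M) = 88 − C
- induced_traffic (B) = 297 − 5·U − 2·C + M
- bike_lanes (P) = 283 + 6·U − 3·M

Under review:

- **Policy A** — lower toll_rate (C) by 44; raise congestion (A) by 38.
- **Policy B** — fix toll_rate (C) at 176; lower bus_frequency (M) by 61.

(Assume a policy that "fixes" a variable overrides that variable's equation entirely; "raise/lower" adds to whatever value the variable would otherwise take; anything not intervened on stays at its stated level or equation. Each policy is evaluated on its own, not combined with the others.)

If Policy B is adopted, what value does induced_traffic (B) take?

-844

Policy B (C := 176, M − 61):
  U = 128
  A = 85
  C = 176
  M = 88 − 176 (−61 from intervention) = -149
  B = 297 − 5·128 − 2·176 + (-149) = -844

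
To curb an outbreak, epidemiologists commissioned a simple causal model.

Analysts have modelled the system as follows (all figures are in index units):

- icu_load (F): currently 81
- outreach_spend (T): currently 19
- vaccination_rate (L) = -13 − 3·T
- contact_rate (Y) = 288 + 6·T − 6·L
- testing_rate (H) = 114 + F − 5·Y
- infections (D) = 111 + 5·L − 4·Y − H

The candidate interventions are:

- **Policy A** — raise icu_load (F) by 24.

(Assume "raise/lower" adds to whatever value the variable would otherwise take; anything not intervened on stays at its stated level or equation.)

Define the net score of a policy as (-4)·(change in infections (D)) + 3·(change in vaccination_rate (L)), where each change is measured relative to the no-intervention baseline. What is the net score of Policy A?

96

Baseline:
  F = 81
  T = 19
  L = -13 − 3·19 = -70
  Y = 288 + 6·19 − 6·(-70) = 822
  H = 114 + 81 − 5·822 = -3915
  D = 111 + 5·(-70) − 4·822 − (-3915) = 388
Policy A (F + 24):
  F = 81 + 24 = 105
  T = 19
  L = -13 − 3·19 = -70
  Y = 288 + 6·19 − 6·(-70) = 822
  H = 114 + 105 − 5·822 = -3891
  D = 111 + 5·(-70) − 4·822 − (-3891) = 364
ΔD = 364 − 388 = -24; ΔL = -70 − (-70) = 0
Score = (-4)·(-24) + 3·0 = 96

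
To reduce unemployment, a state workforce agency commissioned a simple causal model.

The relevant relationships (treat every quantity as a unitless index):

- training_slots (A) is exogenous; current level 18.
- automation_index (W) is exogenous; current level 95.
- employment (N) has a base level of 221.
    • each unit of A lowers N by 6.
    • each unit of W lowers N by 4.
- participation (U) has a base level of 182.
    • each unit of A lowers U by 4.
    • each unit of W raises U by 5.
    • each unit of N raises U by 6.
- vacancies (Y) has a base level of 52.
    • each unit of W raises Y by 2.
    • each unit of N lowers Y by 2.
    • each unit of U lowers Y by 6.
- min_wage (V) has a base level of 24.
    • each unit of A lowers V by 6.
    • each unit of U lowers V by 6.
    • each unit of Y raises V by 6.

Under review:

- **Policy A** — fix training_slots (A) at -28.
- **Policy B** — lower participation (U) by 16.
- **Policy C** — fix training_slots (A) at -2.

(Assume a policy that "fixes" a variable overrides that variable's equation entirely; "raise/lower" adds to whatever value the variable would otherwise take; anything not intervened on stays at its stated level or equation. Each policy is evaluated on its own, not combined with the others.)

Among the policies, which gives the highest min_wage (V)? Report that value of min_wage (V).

47958

Policy A (A := -28):
  A = -28
  W = 95
  N = 221 − 6·(-28) − 4·95 = 9
  U = 182 − 4·(-28) + 5·95 + 6·9 = 823
  Y = 52 + 2·95 − 2·9 − 6·823 = -4714
  V = 24 − 6·(-28) − 6·823 + 6·(-4714) = -33030
Policy B (U − 16):
  A = 18
  W = 95
  N = 221 − 6·18 − 4·95 = -267
  U = 182 − 4·18 + 5·95 + 6·(-267) (−16 from intervention) = -1033
  Y = 52 + 2·95 − 2·(-267) − 6·(-1033) = 6974
  V = 24 − 6·18 − 6·(-1033) + 6·6974 = 47958
Policy C (A := -2):
  A = -2
  W = 95
  N = 221 − 6·(-2) − 4·95 = -147
  U = 182 − 4·(-2) + 5·95 + 6·(-147) = -217
  Y = 52 + 2·95 − 2·(-147) − 6·(-217) = 1838
  V = 24 − 6·(-2) − 6·(-217) + 6·1838 = 12366
Comparing — Policy A: V=-33030, Policy B: V=47958, Policy C: V=12366. Highest is 47958 (Policy B).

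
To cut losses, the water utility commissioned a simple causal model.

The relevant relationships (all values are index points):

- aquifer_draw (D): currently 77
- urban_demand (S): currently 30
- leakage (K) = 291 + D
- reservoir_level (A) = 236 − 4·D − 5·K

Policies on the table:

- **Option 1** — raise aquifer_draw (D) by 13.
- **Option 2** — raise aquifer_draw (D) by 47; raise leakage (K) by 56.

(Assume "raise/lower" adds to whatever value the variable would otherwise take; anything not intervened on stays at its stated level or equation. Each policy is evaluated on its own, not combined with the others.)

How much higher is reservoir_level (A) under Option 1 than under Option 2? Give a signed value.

586

Option 1 (D + 13):
  D = 77 + 13 = 90
  K = 291 + 90 = 381
  A = 236 − 4·90 − 5·381 = -2029
Option 2 (D + 47, K + 56):
  D = 77 + 47 = 124
  K = 291 + 124 (+56 from intervention) = 471
  A = 236 − 4·124 − 5·471 = -2615
A: -2029 − (-2615) = 586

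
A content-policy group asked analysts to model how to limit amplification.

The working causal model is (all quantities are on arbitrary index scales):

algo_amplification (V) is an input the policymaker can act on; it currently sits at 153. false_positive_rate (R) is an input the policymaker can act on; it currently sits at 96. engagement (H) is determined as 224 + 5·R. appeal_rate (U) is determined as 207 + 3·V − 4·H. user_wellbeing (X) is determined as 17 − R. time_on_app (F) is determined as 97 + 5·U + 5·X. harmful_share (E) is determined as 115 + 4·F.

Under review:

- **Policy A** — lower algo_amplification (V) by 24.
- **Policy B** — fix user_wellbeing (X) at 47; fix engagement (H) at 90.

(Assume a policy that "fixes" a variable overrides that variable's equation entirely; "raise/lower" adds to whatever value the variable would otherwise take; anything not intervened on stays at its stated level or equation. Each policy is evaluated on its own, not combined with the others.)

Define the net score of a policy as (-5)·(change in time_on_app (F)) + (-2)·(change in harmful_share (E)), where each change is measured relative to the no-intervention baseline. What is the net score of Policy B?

-167830

Baseline:
  V = 153
  R = 96
  H = 224 + 5·96 = 704
  U = 207 + 3·153 − 4·704 = -2150
  X = 17 − 96 = -79
  F = 97 + 5·(-2150) + 5·(-79) = -11048
  E = 115 + 4·(-11048) = -44077
Policy B (X := 47, H := 90):
  V = 153
  R = 96
  H = 90
  U = 207 + 3·153 − 4·90 = 306
  X = 47
  F = 97 + 5·306 + 5·47 = 1862
  E = 115 + 4·1862 = 7563
ΔF = 1862 − (-11048) = 12910; ΔE = 7563 − (-44077) = 51640
Score = (-5)·12910 + (-2)·51640 = -167830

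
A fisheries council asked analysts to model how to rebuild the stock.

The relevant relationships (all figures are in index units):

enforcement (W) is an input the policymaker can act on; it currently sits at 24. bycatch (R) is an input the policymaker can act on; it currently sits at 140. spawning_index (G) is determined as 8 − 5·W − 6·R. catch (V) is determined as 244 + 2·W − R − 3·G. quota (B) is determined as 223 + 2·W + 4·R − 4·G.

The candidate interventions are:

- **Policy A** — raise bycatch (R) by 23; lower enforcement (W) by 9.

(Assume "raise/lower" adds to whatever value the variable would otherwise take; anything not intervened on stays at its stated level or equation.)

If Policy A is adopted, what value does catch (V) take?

3246

Policy A (R + 23, W − 9):
  W = 24 − 9 = 15
  R = 140 + 23 = 163
  G = 8 − 5·15 − 6·163 = -1045
  V = 244 + 2·15 − 163 − 3·(-1045) = 3246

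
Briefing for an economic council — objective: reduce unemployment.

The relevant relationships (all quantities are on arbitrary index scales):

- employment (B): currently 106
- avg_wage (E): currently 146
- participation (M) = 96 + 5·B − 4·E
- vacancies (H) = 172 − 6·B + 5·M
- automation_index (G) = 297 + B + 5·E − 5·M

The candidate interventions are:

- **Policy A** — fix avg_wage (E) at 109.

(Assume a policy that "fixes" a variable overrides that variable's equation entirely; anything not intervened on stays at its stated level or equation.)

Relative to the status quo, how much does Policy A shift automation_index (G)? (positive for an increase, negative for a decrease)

-925

Baseline:
  B = 106
  E = 146
  M = 96 + 5·106 − 4·146 = 42
  G = 297 + 106 + 5·146 − 5·42 = 923
Policy A (E := 109):
  B = 106
  E = 109
  M = 96 + 5·106 − 4·109 = 190
  G = 297 + 106 + 5·109 − 5·190 = -2
Change in G: -2 − 923 = -925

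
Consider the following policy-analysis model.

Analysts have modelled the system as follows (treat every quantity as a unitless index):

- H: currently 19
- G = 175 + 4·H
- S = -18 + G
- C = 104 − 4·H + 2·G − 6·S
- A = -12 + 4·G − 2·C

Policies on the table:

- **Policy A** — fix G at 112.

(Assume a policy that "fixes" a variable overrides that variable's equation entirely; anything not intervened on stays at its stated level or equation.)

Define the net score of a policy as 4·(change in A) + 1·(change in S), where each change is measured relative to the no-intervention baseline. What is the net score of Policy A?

-6811

Baseline:
  H = 19
  G = 175 + 4·19 = 251
  S = -18 + 251 = 233
  C = 104 − 4·19 + 2·251 − 6·233 = -868
  A = -12 + 4·251 − 2·(-868) = 2728
Policy A (G := 112):
  H = 19
  G = 112
  S = -18 + 112 = 94
  C = 104 − 4·19 + 2·112 − 6·94 = -312
  A = -12 + 4·112 − 2·(-312) = 1060
ΔA = 1060 − 2728 = -1668; ΔS = 94 − 233 = -139
Score = 4·(-1668) + 1·(-139) = -6811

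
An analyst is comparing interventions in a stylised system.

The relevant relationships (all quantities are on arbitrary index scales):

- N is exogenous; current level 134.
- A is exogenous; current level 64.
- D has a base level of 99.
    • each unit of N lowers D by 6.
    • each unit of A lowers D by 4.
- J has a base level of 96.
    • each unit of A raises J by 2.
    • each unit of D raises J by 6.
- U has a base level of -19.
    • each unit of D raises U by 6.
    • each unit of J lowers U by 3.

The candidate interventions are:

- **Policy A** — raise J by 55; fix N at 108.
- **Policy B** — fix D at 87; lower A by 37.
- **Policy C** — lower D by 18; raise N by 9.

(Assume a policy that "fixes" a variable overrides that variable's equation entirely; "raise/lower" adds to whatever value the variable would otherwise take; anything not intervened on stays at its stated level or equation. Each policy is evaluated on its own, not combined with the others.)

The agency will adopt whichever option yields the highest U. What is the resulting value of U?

Policy A (J + 55, N := 108):
  N = 108
  A = 64
  D = 99 − 6·108 − 4·64 = -805
  J = 96 + 2·64 + 6·(-805) (+55 from intervention) = -4551
  U = -19 + 6·(-805) − 3·(-4551) = 8804
Policy B (D := 87, A − 37):
  N = 134
  A = 64 − 37 = 27
  D = 87
  J = 96 + 2·27 + 6·87 = 672
  U = -19 + 6·87 − 3·672 = -1513
Policy C (D − 18, N + 9):
  N = 134 + 9 = 143
  A = 64
  D = 99 − 6·143 − 4·64 (−18 from intervention) = -1033
  J = 96 + 2·64 + 6·(-1033) = -5974
  U = -19 + 6·(-1033) − 3·(-5974) = 11705
Comparing — Policy A: U=8804, Policy B: U=-1513, Policy C: U=11705. Highest is 11705 (Policy C).

11705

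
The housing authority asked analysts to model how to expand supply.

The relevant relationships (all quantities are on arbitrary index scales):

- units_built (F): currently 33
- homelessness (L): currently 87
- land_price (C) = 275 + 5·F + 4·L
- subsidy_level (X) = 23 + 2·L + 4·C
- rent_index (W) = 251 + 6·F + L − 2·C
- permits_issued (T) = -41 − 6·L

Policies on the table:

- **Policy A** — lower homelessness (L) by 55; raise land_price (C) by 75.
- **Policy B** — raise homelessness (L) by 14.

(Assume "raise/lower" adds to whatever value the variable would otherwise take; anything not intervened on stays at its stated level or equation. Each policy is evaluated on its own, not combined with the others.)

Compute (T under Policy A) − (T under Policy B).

Policy A (L − 55, C + 75):
  L = 87 − 55 = 32
  T = -41 − 6·32 = -233
Policy B (L + 14):
  L = 87 + 14 = 101
  T = -41 − 6·101 = -647
T: -233 − (-647) = 414

414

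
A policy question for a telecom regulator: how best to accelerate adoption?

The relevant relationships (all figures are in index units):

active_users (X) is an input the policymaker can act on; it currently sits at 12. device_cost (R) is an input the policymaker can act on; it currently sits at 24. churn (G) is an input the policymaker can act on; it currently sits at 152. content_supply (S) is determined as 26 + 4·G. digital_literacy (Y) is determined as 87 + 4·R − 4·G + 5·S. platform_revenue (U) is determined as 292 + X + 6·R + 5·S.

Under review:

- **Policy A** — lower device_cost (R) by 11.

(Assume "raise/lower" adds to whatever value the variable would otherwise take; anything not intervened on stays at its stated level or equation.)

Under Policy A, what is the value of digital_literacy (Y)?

Policy A (R − 11):
  R = 24 − 11 = 13
  G = 152
  S = 26 + 4·152 = 634
  Y = 87 + 4·13 − 4·152 + 5·634 = 2701

2701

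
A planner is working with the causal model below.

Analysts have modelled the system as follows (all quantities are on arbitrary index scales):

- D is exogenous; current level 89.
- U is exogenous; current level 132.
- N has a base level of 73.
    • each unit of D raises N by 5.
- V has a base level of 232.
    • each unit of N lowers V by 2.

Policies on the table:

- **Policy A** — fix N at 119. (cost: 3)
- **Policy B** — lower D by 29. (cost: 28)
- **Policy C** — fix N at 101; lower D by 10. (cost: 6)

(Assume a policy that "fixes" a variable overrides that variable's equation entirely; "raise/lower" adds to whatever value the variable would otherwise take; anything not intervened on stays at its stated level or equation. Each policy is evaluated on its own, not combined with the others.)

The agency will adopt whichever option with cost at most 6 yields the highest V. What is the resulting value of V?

30

Policy A (N := 119):
  D = 89
  N = 119
  V = 232 − 2·119 = -6
Policy C (N := 101, D − 10):
  D = 89 − 10 = 79
  N = 101
  V = 232 − 2·101 = 30
Comparing — Policy A: V=-6, Policy C: V=30. Highest is 30 (Policy C).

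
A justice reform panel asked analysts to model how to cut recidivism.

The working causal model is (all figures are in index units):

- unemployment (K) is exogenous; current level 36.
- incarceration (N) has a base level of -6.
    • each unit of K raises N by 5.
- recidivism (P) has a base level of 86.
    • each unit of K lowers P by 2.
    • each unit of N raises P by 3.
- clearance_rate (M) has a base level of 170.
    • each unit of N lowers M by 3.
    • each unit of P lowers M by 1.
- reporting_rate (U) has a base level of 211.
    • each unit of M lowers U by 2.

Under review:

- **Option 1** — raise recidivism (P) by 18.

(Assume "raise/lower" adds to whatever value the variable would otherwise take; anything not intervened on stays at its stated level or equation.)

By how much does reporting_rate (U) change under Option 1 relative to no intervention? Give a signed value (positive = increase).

Baseline:
  K = 36
  N = -6 + 5·36 = 174
  P = 86 − 2·36 + 3·174 = 536
  M = 170 − 3·174 − 536 = -888
  U = 211 − 2·(-888) = 1987
Option 1 (P + 18):
  K = 36
  N = -6 + 5·36 = 174
  P = 86 − 2·36 + 3·174 (+18 from intervention) = 554
  M = 170 − 3·174 − 554 = -906
  U = 211 − 2·(-906) = 2023
Change in U: 2023 − 1987 = 36

36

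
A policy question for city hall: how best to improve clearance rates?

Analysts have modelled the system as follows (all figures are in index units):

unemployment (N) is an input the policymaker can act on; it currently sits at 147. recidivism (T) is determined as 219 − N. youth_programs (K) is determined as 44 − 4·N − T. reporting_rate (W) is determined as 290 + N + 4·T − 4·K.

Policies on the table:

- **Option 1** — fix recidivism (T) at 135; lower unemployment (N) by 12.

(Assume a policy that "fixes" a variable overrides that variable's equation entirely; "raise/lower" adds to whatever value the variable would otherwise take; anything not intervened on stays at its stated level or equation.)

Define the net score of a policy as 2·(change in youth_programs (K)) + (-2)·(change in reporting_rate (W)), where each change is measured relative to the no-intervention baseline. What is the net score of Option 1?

Baseline:
  N = 147
  T = 219 − 147 = 72
  K = 44 − 4·147 − 72 = -616
  W = 290 + 147 + 4·72 − 4·(-616) = 3189
Option 1 (T := 135, N − 12):
  N = 147 − 12 = 135
  T = 135
  K = 44 − 4·135 − 135 = -631
  W = 290 + 135 + 4·135 − 4·(-631) = 3489
ΔK = -631 − (-616) = -15; ΔW = 3489 − 3189 = 300
Score = 2·(-15) + (-2)·300 = -630

-630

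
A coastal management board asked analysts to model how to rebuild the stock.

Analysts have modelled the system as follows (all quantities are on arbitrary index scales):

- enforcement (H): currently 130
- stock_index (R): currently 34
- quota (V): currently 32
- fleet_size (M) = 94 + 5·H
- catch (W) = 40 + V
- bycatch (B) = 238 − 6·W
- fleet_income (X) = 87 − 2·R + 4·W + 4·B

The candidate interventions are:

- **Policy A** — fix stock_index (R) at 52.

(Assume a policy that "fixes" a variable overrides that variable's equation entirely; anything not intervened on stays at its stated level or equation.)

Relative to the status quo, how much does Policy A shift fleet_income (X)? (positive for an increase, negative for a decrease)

-36

Baseline:
  R = 34
  V = 32
  W = 40 + 32 = 72
  B = 238 − 6·72 = -194
  X = 87 − 2·34 + 4·72 + 4·(-194) = -469
Policy A (R := 52):
  R = 52
  V = 32
  W = 40 + 32 = 72
  B = 238 − 6·72 = -194
  X = 87 − 2·52 + 4·72 + 4·(-194) = -505
Change in X: -505 − (-469) = -36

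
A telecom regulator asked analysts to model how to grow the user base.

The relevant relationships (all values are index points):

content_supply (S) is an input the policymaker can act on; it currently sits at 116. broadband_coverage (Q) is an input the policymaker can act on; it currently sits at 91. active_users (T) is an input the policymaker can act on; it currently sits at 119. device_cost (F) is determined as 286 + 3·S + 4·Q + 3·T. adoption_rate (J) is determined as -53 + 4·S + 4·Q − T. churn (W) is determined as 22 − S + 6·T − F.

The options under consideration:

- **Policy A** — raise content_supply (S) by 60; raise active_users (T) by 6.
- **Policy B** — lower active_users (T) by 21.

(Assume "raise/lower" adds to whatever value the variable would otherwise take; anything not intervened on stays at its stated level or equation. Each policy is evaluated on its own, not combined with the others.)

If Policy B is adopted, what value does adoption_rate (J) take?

677

Policy B (T − 21):
  S = 116
  Q = 91
  T = 119 − 21 = 98
  J = -53 + 4·116 + 4·91 − 98 = 677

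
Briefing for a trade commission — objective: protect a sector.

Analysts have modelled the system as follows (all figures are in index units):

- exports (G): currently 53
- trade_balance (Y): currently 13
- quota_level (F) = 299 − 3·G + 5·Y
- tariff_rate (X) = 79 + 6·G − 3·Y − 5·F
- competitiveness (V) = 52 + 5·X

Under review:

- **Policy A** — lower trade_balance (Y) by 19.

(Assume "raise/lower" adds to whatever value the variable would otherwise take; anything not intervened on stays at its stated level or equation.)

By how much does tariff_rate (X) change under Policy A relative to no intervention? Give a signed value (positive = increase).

532

Baseline:
  G = 53
  Y = 13
  F = 299 − 3·53 + 5·13 = 205
  X = 79 + 6·53 − 3·13 − 5·205 = -667
Policy A (Y − 19):
  G = 53
  Y = 13 − 19 = -6
  F = 299 − 3·53 + 5·(-6) = 110
  X = 79 + 6·53 − 3·(-6) − 5·110 = -135
Change in X: -135 − (-667) = 532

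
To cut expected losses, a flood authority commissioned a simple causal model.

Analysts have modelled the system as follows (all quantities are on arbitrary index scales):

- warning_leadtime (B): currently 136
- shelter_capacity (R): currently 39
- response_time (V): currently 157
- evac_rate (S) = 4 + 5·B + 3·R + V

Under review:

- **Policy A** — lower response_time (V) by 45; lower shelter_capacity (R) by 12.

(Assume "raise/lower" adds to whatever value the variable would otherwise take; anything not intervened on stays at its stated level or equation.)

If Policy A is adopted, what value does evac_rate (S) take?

Policy A (V − 45, R − 12):
  B = 136
  R = 39 − 12 = 27
  V = 157 − 45 = 112
  S = 4 + 5·136 + 3·27 + 112 = 877

877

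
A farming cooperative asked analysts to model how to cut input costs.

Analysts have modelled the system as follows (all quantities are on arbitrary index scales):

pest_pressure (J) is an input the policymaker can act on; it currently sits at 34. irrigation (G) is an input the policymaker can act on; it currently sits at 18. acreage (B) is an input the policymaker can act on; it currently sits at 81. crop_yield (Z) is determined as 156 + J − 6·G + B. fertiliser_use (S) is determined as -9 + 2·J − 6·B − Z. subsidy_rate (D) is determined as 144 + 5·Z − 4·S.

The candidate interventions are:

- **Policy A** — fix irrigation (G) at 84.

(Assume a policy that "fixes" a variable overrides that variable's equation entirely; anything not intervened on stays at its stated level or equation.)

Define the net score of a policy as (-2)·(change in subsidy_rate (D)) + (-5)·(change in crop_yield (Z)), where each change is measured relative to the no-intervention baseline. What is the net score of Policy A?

Baseline:
  J = 34
  G = 18
  B = 81
  Z = 156 + 34 − 6·18 + 81 = 163
  S = -9 + 2·34 − 6·81 − 163 = -590
  D = 144 + 5·163 − 4·(-590) = 3319
Policy A (G := 84):
  J = 34
  G = 84
  B = 81
  Z = 156 + 34 − 6·84 + 81 = -233
  S = -9 + 2·34 − 6·81 − (-233) = -194
  D = 144 + 5·(-233) − 4·(-194) = -245
ΔD = -245 − 3319 = -3564; ΔZ = -233 − 163 = -396
Score = (-2)·(-3564) + (-5)·(-396) = 9108

9108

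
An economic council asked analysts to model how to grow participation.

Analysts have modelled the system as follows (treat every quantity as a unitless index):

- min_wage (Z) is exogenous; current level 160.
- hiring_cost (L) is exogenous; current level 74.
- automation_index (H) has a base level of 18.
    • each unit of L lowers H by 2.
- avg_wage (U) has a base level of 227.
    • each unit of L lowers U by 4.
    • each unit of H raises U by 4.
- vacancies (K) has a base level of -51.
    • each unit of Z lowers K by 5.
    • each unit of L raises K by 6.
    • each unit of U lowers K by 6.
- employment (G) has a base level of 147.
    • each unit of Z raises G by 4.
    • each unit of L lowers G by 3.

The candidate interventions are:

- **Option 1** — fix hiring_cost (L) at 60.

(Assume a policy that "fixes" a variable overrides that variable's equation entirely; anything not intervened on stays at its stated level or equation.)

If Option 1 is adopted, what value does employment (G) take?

Option 1 (L := 60):
  Z = 160
  L = 60
  G = 147 + 4·160 − 3·60 = 607

607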